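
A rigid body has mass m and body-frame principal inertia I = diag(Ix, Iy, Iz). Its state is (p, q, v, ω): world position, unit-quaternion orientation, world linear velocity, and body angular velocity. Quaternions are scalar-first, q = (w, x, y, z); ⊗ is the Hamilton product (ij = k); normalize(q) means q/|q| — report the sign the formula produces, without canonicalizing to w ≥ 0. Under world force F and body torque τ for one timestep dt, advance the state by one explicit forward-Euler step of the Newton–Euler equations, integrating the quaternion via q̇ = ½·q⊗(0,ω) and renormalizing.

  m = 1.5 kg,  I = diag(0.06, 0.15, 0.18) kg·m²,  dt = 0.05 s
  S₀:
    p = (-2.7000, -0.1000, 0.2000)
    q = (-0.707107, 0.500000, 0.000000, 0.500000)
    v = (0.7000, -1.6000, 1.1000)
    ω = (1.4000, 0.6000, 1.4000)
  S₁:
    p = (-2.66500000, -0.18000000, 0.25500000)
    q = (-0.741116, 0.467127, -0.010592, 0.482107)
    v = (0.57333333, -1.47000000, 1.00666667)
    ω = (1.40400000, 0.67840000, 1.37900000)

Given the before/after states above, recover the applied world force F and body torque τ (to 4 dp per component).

Δv = v₁−v₀ = (-0.12666667, 0.13000000, -0.09333333)
m·(v₁−v₀)/dt = (-3.8000, 3.9000, -2.8000)
ω₁ − ω₀ = (0.00400000, 0.07840000, -0.02100000)
ω₀×(Iω₀) = (0.0252, -0.2352, 0.0756)
applied torque τ = (0.0300, 0.0000, 0.0000)

F = (-3.8000, 3.9000, -2.8000)
τ = (0.0300, 0.0000, 0.0000)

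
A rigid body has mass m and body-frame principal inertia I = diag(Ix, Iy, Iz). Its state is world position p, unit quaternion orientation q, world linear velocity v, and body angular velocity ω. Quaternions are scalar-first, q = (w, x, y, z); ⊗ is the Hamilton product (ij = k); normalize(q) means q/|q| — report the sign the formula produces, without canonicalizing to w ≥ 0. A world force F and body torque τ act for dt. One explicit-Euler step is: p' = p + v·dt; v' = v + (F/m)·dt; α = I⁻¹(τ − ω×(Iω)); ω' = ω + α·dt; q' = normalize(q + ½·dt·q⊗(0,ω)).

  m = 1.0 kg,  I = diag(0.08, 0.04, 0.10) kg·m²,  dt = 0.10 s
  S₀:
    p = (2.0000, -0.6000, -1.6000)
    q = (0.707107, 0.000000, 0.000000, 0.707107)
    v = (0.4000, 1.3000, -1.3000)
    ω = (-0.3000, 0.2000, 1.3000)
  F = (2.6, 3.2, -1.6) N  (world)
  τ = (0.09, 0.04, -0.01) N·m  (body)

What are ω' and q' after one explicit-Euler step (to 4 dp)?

precession coupling ω×(Iω) = (0.0156, 0.0078, 0.0024)
α = I⁻¹(τ − ω×Iω) = (0.9300, 0.8050, -0.1240)
new body rate ω' = (-0.2070, 0.2805, 1.2876)
2q̇ = q⊗(0,ω) = (-0.9192391, -0.3535535, -0.0707107, 0.9192391)
q' = normalize(q + ½dt·q⊗(0,ω)) = (0.6596, -0.0176, -0.0035, 0.7514)

ω' = (-0.2070, 0.2805, 1.2876)
q' = (0.6596, -0.0176, -0.0035, 0.7514)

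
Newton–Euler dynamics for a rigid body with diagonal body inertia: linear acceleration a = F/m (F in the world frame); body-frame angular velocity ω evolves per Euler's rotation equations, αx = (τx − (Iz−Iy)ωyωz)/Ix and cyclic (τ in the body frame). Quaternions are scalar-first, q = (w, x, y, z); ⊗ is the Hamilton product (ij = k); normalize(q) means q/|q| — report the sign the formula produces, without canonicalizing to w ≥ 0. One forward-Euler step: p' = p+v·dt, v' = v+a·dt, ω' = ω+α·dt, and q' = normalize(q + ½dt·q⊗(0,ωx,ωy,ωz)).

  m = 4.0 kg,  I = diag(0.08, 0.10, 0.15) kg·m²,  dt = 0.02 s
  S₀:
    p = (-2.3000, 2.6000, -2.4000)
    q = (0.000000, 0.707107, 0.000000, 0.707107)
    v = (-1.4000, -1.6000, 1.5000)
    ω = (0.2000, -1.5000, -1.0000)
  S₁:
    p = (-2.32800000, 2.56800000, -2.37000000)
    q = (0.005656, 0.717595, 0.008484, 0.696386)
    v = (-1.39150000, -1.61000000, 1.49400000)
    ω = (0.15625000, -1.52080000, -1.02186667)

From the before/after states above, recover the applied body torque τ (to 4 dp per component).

Δω = ω₁−ω₀ = (-0.04375000, -0.02080000, -0.02186667)
precession coupling = (0.0750, 0.0140, -0.0060)
I·α + gyro = (-0.1000, -0.0900, -0.1700)

τ = (-0.1000, -0.0900, -0.1700)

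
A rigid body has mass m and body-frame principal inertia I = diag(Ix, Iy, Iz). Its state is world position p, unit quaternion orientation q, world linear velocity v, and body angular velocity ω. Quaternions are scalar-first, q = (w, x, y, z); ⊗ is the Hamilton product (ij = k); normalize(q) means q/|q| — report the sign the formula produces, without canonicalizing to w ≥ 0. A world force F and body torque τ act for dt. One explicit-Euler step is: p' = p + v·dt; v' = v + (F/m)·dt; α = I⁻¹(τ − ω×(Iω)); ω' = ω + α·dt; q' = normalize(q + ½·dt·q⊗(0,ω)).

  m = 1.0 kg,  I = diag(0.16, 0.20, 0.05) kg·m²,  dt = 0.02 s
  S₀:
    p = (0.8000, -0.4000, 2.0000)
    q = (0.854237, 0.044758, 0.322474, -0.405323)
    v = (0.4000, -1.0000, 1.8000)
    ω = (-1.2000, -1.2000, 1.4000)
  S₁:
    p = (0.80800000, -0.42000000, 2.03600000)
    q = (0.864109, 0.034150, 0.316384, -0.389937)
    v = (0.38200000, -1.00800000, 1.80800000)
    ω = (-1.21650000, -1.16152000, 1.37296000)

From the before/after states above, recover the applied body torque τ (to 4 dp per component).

τ = (0.1200, 0.2000, -0.0100)

ω₁ − ω₀ = (-0.01650000, 0.03848000, -0.02704000)
I·α + gyro = (0.1200, 0.2000, -0.0100)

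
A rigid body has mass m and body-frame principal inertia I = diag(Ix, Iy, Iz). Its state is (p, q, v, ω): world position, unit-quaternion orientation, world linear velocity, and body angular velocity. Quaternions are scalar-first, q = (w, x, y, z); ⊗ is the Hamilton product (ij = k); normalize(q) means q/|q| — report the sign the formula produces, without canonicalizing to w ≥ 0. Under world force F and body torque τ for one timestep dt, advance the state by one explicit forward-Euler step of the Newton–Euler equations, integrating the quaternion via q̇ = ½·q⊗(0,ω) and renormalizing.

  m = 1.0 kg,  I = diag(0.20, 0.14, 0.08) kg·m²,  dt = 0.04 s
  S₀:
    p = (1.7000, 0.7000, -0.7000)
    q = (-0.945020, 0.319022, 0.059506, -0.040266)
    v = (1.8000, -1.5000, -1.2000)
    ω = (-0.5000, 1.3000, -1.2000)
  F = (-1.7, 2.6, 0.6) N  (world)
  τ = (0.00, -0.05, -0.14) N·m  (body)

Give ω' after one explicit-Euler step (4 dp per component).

α = I⁻¹(τ − ω×Iω) = (-0.4680, -0.8714, -2.2375)
ω' = ω + α·dt = (-0.5187, 1.2651, -1.2895)

ω' = (-0.5187, 1.2651, -1.2895)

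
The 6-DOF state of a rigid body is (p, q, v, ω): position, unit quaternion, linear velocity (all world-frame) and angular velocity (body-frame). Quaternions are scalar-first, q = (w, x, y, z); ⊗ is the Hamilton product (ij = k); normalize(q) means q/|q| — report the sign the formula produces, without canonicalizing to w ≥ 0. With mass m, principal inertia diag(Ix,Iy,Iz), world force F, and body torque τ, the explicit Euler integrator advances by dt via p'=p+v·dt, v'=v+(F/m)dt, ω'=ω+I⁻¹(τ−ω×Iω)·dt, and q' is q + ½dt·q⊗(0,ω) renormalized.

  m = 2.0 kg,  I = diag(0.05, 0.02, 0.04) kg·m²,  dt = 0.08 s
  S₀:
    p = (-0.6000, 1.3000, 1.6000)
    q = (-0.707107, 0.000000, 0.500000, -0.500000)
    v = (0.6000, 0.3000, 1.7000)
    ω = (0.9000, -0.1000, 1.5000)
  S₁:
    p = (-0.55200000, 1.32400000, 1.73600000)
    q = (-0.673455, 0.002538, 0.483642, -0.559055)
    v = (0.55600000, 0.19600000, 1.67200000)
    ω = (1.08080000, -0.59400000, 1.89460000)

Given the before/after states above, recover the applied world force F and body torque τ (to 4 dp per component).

rate change Δω = (0.18080000, -0.49400000, 0.39460000)
precession coupling = (-0.0030, 0.0135, 0.0027)
I·α + gyro = (0.1100, -0.1100, 0.2000)
velocity change Δv = (-0.04400000, -0.10400000, -0.02800000)
applied force F = (-1.1000, -2.6000, -0.7000)

F = (-1.1000, -2.6000, -0.7000)
τ = (0.1100, -0.1100, 0.2000)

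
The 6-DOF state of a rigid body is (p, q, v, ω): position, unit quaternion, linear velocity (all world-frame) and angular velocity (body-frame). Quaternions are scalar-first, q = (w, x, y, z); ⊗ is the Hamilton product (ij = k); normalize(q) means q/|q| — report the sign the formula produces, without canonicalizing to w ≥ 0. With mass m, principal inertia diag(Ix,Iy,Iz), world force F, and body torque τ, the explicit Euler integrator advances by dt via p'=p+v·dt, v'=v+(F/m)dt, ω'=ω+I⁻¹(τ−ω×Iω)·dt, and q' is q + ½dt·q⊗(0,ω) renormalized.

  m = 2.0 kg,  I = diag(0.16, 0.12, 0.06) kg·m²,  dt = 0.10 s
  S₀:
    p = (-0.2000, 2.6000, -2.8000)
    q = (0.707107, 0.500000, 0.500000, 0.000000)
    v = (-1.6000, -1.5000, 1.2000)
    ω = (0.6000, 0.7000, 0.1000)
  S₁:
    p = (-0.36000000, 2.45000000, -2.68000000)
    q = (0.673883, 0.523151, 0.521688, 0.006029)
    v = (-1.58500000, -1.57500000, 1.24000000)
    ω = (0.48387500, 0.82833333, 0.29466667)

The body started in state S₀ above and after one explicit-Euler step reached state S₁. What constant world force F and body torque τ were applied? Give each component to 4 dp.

ω₁ − ω₀ = (-0.11612500, 0.12833333, 0.19466667)
gyro term ω₀×Iω₀ = (-0.0042, 0.0060, -0.0168)
I·α + gyro = (-0.1900, 0.1600, 0.1000)
v₁ − v₀ = (0.01500000, -0.07500000, 0.04000000)
applied force F = (0.3000, -1.5000, 0.8000)

F = (0.3000, -1.5000, 0.8000)
τ = (-0.1900, 0.1600, 0.1000)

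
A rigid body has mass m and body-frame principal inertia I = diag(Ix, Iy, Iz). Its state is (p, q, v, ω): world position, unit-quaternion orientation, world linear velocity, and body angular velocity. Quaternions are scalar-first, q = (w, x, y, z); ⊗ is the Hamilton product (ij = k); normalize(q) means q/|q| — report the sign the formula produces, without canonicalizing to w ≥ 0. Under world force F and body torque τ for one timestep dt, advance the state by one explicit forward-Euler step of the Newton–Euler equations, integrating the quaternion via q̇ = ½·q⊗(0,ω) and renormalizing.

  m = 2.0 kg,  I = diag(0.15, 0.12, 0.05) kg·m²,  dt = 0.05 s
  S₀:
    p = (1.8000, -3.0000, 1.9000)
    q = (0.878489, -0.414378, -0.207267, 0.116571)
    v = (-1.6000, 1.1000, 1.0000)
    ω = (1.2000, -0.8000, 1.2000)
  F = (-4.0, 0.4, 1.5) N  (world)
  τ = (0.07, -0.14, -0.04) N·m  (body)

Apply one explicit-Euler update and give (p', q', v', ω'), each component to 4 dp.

p' = (1.7200, -2.9450, 1.9500)
q' = (0.8823, -0.3915, -0.2087, 0.1573)
v' = (-1.7000, 1.1100, 1.0375)
ω' = (1.2009, -0.9183, 1.1312)

ω×(Iω) gyroscopic = (0.0672, 0.1440, 0.0288)
α = I⁻¹(τ − ω×Iω) = (0.0187, -2.3667, -1.3760)
ω' = ω + α·dt = (1.2009, -0.9183, 1.1312)
Hamilton product q⊗(0,ω) = (0.1915548, 0.8987232, -0.0656524, 1.6344096)
q' = normalize(q + ½dt·q⊗(0,ω)) = (0.8823, -0.3915, -0.2087, 0.1573)
linear accel F/m = (-2.0000, 0.2000, 0.7500)
p + v·dt = (1.7200, -2.9450, 1.9500)
v + (F/m)dt = (-1.7000, 1.1100, 1.0375)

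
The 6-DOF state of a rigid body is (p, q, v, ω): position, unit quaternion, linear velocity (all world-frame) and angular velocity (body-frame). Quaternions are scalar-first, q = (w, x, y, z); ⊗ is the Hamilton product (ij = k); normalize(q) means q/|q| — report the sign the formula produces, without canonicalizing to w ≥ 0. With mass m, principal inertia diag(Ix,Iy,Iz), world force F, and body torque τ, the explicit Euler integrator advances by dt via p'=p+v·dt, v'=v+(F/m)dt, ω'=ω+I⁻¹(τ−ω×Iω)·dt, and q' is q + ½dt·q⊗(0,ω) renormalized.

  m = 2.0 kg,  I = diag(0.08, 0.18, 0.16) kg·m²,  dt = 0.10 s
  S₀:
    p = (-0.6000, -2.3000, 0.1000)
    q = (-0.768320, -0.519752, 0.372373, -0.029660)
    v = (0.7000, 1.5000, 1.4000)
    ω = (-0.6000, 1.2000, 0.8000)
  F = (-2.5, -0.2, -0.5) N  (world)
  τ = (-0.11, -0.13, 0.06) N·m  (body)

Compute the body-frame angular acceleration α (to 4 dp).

α = (-1.1350, -0.9356, 0.8250)

precession coupling ω×(Iω) = (-0.0192, 0.0384, -0.0720)
α = I⁻¹(τ − ω×Iω) = (-1.1350, -0.9356, 0.8250)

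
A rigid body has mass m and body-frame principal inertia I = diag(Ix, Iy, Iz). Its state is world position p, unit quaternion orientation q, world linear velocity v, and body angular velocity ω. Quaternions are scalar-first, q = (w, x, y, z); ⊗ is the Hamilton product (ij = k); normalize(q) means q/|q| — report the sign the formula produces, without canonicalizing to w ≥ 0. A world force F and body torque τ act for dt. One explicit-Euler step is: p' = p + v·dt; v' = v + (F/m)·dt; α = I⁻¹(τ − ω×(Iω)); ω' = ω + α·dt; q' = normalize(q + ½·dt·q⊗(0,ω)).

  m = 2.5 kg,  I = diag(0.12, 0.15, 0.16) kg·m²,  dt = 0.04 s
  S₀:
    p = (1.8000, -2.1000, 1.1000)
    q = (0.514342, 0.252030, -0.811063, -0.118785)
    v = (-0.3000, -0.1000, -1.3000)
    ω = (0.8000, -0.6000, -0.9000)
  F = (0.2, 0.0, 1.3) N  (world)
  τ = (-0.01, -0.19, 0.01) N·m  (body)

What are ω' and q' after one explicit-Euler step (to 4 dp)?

ω' = (0.7949, -0.6583, -0.8939)
q' = (0.4983, 0.2733, -0.8143, -0.1180)

precession coupling ω×(Iω) = (0.0054, 0.0288, -0.0144)
α = I⁻¹(τ − ω×Iω) = (-0.1283, -1.4587, 0.1525)
new body rate ω' = (0.7949, -0.6583, -0.8939)
2q̇ = q⊗(0,ω) = (-0.7951683, 1.0701593, -0.1768062, 0.0347246)
q' = normalize(q + ½dt·q⊗(0,ω)) = (0.4983, 0.2733, -0.8143, -0.1180)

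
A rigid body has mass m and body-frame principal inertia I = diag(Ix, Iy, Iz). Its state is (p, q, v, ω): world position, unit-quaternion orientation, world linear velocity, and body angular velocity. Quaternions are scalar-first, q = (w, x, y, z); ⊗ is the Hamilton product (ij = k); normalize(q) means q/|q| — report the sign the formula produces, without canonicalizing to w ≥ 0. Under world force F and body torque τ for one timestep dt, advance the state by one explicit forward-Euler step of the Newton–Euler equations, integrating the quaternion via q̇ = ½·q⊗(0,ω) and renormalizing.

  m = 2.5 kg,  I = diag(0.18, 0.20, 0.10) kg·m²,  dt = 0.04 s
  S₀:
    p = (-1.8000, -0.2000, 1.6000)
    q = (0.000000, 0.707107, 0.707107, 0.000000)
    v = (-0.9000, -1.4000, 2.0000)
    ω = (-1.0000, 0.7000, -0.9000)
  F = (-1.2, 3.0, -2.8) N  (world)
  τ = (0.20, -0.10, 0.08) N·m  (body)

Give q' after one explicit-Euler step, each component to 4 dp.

Hamilton product q⊗(0,ω) = (0.2121321, -0.6363963, 0.6363963, 1.2020819)
q' = normalize(q + ½dt·q⊗(0,ω)) = (0.0042, 0.6941, 0.7195, 0.0240)

q' = (0.0042, 0.6941, 0.7195, 0.0240)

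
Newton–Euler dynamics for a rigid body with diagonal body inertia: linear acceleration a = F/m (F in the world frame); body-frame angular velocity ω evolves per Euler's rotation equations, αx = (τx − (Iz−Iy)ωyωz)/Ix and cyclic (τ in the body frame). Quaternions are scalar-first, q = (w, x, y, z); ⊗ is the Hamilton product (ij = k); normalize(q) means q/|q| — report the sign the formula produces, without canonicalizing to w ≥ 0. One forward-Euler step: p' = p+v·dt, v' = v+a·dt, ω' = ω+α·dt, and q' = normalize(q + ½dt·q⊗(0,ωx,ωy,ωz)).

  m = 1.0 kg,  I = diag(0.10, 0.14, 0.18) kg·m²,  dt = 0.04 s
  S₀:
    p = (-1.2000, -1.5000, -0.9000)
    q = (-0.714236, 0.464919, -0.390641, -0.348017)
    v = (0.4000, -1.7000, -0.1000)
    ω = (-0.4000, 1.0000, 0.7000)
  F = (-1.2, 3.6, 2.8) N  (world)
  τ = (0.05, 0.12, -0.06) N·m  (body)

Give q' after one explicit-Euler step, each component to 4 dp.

2q̇ = q⊗(0,ω) = (0.8202205, 0.3602627, -0.9004725, -0.1913026)
q + ½dt·q⊗(0,ω), renormalized = (-0.6976, 0.4720, -0.4085, -0.3517)

q' = (-0.6976, 0.4720, -0.4085, -0.3517)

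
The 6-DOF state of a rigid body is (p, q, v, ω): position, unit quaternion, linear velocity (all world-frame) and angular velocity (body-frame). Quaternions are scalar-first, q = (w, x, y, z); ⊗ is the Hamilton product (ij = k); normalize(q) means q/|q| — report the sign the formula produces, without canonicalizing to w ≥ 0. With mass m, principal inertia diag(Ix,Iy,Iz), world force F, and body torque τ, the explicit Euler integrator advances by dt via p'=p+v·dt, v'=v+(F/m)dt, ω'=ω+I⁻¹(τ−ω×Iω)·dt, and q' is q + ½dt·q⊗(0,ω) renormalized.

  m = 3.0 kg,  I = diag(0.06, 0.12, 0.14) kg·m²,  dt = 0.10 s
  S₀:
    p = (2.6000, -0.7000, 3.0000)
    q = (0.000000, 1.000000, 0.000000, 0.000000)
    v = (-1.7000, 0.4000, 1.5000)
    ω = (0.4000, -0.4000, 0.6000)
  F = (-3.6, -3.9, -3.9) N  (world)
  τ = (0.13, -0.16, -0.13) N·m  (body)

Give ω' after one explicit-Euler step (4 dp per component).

ω' = (0.6247, -0.5173, 0.5140)

precession coupling ω×(Iω) = (-0.0048, -0.0192, -0.0096)
α = I⁻¹(τ − ω×Iω) = (2.2467, -1.1733, -0.8600)
ω + α·dt = (0.6247, -0.5173, 0.5140)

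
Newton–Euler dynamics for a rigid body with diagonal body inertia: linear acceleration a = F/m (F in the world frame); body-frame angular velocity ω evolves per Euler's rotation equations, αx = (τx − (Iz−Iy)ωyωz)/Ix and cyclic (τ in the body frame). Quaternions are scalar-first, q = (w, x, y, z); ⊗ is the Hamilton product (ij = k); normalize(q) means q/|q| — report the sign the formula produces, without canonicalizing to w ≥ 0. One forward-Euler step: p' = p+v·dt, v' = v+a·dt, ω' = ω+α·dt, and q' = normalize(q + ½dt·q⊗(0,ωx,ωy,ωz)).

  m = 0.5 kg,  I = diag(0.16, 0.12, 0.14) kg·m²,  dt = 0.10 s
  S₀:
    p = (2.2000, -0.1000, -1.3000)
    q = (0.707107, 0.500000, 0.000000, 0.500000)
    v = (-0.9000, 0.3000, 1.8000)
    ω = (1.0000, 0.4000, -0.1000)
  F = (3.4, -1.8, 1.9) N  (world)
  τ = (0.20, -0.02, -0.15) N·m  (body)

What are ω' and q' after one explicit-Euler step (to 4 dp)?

gyro term ω×Iω = (-0.0008, -0.0020, -0.0160)
α = I⁻¹(τ − ω×Iω) = (1.2550, -0.1500, -0.9571)
ω' = ω + α·dt = (1.1255, 0.3850, -0.1957)
2q̇ = q⊗(0,ω) = (-0.4500000, 0.5071070, 0.8328428, 0.1292893)
updated quaternion q' = (0.6836, 0.5246, 0.0416, 0.5057)

ω' = (1.1255, 0.3850, -0.1957)
q' = (0.6836, 0.5246, 0.0416, 0.5057)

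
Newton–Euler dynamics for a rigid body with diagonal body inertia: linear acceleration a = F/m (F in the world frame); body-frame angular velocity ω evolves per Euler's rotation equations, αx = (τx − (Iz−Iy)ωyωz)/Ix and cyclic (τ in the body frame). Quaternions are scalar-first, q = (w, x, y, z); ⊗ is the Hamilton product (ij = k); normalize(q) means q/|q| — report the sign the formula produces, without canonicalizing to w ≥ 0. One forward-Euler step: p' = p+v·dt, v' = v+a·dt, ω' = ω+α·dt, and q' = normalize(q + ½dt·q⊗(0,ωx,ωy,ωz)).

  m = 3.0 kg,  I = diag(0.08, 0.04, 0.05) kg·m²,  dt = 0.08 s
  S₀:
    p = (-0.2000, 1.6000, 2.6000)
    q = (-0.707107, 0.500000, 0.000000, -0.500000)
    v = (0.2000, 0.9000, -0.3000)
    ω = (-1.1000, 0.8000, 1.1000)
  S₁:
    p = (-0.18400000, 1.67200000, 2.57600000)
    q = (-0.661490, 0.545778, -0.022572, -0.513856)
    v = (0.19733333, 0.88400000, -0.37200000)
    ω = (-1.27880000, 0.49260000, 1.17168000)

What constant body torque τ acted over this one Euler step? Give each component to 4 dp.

τ = (-0.1700, -0.1900, 0.0800)

rate change Δω = (-0.17880000, -0.30740000, 0.07168000)
precession coupling = (0.0088, -0.0363, 0.0352)
τ = I·(Δω/dt) + ω₀×(Iω₀) = (-0.1700, -0.1900, 0.0800)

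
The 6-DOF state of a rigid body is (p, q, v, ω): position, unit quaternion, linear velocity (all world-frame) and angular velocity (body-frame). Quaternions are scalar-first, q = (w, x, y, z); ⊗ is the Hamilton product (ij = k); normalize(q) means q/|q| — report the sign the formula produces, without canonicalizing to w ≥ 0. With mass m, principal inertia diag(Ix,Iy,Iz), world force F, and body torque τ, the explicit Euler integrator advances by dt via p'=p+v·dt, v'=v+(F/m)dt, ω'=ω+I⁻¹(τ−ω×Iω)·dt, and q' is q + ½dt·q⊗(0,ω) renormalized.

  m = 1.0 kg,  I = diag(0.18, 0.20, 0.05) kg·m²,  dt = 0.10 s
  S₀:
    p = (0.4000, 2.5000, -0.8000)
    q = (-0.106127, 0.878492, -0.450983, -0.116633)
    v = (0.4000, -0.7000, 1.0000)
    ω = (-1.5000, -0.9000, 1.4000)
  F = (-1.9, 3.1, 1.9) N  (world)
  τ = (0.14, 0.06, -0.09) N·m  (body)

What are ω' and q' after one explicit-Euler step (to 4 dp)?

α = I⁻¹(τ − ω×Iω) = (-0.2722, 1.6650, -2.3400)
ω' = ω + α·dt = (-1.5272, -0.7335, 1.1660)
2q̇ = q⊗(0,ω) = (1.0751395, -0.5771554, -0.9594250, -1.6156951)
updated quaternion q' = (-0.0520, 0.8444, -0.4959, -0.1962)

ω' = (-1.5272, -0.7335, 1.1660)
q' = (-0.0520, 0.8444, -0.4959, -0.1962)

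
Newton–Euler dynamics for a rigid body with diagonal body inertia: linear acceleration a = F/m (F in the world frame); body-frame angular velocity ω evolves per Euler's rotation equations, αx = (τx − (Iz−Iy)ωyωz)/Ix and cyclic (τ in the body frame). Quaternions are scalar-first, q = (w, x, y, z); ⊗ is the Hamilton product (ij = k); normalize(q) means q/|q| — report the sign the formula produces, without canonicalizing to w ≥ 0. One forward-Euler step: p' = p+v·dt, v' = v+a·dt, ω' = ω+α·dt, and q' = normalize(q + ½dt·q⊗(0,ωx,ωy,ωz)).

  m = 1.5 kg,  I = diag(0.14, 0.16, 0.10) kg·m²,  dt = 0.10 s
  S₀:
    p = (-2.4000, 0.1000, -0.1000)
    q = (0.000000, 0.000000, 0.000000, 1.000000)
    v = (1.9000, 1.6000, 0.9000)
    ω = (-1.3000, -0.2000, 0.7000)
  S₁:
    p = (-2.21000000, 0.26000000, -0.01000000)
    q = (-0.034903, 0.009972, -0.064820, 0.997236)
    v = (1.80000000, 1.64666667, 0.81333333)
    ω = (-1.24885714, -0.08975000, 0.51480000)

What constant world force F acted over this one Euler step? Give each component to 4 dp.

Δv = v₁−v₀ = (-0.10000000, 0.04666667, -0.08666667)
m·(v₁−v₀)/dt = (-1.5000, 0.7000, -1.3000)

F = (-1.5000, 0.7000, -1.3000)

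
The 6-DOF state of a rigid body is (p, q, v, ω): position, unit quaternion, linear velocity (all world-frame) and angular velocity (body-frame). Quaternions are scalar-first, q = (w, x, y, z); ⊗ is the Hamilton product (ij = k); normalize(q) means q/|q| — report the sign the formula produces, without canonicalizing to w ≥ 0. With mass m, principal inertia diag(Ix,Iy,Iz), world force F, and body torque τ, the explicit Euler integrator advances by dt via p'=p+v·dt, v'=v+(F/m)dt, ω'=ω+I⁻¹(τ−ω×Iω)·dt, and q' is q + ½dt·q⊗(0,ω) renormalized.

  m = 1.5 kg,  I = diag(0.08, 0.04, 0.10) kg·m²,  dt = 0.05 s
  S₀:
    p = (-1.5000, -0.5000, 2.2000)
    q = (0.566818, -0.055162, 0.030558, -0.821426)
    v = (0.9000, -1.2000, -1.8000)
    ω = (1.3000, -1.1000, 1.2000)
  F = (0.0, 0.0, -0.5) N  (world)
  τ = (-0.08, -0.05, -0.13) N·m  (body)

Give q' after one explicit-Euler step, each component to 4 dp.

2q̇ = q⊗(0,ω) = (1.0910356, -0.1300356, -1.6251592, 0.7011344)
updated quaternion q' = (0.5933, -0.0583, -0.0101, -0.8028)

q' = (0.5933, -0.0583, -0.0101, -0.8028)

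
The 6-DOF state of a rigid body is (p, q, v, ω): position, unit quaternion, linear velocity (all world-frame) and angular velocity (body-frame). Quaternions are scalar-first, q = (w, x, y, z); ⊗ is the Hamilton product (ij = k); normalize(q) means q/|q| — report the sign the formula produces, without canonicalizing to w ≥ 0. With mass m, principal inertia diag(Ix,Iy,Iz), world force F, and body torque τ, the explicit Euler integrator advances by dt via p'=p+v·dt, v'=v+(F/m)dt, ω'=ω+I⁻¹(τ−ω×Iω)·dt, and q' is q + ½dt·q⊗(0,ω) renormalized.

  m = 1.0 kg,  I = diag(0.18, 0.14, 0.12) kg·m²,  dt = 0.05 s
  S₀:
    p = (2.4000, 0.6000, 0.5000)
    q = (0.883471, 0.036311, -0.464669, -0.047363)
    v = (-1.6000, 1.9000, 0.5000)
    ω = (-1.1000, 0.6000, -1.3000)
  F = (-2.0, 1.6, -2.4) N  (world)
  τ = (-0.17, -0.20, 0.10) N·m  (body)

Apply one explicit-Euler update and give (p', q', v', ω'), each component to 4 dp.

p' = (2.3200, 0.6950, 0.5250)
q' = (0.8890, 0.0278, -0.4485, -0.0882)
v' = (-1.7000, 1.9800, 0.3800)
ω' = (-1.1516, 0.4979, -1.2693)

linear accel F/m = (-2.0000, 1.6000, -2.4000)
p + v·dt = (2.3200, 0.6950, 0.5250)
new velocity v' = (-1.7000, 1.9800, 0.3800)
α = I⁻¹(τ − ω×Iω) = (-1.0311, -2.0414, 0.6133)
ω + α·dt = (-1.1516, 0.4979, -1.2693)
Hamilton product q⊗(0,ω) = (0.2571716, -0.3393306, 0.6293862, -1.6378616)
updated quaternion q' = (0.8890, 0.0278, -0.4485, -0.0882)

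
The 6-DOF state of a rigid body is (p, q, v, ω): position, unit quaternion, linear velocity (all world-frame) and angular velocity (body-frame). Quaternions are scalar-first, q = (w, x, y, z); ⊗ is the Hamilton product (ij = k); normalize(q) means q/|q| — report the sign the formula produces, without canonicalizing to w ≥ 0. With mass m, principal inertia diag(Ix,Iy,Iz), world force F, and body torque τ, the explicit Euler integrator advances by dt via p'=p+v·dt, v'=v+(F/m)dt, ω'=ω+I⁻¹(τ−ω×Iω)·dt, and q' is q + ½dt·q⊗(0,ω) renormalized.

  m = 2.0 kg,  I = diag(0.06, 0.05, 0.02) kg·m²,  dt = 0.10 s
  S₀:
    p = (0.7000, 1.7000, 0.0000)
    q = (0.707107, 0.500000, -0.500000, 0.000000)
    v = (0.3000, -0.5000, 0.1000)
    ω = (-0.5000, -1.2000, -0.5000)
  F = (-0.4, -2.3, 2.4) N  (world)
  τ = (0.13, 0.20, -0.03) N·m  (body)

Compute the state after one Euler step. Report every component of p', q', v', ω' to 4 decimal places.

ω×(Iω) gyroscopic = (-0.0180, 0.0100, -0.0060)
(τ − ω×Iω)/I = (2.4667, 3.8000, -1.2000)
ω + α·dt = (-0.2533, -0.8200, -0.6200)
q⊗(0,ω) = (-0.3500000, -0.1035535, -0.5985284, -1.2035535)
q' = normalize(q + ½dt·q⊗(0,ω)) = (0.6879, 0.4936, -0.5286, -0.0600)
new position p' = (0.7300, 1.6500, 0.0100)
new velocity v' = (0.2800, -0.6150, 0.2200)

p' = (0.7300, 1.6500, 0.0100)
q' = (0.6879, 0.4936, -0.5286, -0.0600)
v' = (0.2800, -0.6150, 0.2200)
ω' = (-0.2533, -0.8200, -0.6200)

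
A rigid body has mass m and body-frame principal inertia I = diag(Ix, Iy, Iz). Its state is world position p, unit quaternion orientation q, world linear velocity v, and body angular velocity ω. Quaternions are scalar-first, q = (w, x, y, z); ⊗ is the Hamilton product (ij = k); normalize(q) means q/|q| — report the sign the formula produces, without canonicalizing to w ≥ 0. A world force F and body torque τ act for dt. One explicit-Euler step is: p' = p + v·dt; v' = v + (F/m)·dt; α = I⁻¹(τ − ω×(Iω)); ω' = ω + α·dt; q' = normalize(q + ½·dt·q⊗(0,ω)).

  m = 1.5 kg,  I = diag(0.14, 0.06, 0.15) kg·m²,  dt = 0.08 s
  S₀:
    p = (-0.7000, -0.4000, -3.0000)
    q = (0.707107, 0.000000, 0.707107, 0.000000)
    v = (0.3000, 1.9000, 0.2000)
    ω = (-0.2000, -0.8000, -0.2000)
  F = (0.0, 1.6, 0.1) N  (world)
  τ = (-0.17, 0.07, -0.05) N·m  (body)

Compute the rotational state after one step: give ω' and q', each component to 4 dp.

ω' = (-0.3054, -0.7061, -0.2198)
q' = (0.7293, -0.0113, 0.6841, 0.0000)

(τ − ω×Iω)/I = (-1.3171, 1.1733, -0.2480)
new body rate ω' = (-0.3054, -0.7061, -0.2198)
Hamilton product q⊗(0,ω) = (0.5656856, -0.2828428, -0.5656856, 0.0000000)
q + ½dt·q⊗(0,ω), renormalized = (0.7293, -0.0113, 0.6841, 0.0000)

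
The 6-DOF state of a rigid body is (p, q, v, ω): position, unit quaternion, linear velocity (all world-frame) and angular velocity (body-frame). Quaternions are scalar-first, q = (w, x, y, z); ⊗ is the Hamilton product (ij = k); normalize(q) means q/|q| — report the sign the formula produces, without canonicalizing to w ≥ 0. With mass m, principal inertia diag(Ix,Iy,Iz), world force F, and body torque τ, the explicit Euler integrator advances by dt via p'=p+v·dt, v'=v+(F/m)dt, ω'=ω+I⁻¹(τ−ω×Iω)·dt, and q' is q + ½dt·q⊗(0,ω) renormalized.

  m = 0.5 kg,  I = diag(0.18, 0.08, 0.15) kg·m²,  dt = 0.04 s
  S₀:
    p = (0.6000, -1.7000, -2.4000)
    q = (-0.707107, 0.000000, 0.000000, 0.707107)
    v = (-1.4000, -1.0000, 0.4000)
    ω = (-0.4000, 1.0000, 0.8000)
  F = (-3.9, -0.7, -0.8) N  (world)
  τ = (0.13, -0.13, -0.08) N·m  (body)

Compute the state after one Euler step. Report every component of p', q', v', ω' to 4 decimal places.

gyro term ω×Iω = (0.0560, -0.0096, 0.0400)
(τ − ω×Iω)/I = (0.4111, -1.5050, -0.8000)
new body rate ω' = (-0.3836, 0.9398, 0.7680)
Hamilton product q⊗(0,ω) = (-0.5656856, -0.4242642, -0.9899498, -0.5656856)
updated quaternion q' = (-0.7182, -0.0085, -0.0198, 0.6955)
a = F/m = (-7.8000, -1.4000, -1.6000)
p + v·dt = (0.5440, -1.7400, -2.3840)
v' = v + a·dt = (-1.7120, -1.0560, 0.3360)

p' = (0.5440, -1.7400, -2.3840)
q' = (-0.7182, -0.0085, -0.0198, 0.6955)
v' = (-1.7120, -1.0560, 0.3360)
ω' = (-0.3836, 0.9398, 0.7680)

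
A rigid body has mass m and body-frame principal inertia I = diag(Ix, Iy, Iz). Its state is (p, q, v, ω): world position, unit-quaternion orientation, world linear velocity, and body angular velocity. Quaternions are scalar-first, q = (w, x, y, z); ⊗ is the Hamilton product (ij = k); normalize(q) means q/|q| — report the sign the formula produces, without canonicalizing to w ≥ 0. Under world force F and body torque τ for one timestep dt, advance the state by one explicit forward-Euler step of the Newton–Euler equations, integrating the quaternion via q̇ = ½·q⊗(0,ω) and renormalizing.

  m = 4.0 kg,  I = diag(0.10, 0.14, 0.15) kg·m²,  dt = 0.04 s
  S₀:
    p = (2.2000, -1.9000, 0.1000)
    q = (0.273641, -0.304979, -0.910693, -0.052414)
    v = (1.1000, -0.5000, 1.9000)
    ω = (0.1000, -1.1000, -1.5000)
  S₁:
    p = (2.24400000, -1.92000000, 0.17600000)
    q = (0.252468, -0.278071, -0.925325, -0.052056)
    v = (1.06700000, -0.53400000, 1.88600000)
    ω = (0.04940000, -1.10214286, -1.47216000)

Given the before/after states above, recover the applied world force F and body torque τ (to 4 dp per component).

ω₁ − ω₀ = (-0.05060000, -0.00214286, 0.02784000)
gyro term ω₀×Iω₀ = (0.0165, 0.0075, -0.0044)
τ = I·(Δω/dt) + ω₀×(Iω₀) = (-0.1100, 0.0000, 0.1000)
v₁ − v₀ = (-0.03300000, -0.03400000, -0.01400000)
m·(v₁−v₀)/dt = (-3.3000, -3.4000, -1.4000)

F = (-3.3000, -3.4000, -1.4000)
τ = (-0.1100, 0.0000, 0.1000)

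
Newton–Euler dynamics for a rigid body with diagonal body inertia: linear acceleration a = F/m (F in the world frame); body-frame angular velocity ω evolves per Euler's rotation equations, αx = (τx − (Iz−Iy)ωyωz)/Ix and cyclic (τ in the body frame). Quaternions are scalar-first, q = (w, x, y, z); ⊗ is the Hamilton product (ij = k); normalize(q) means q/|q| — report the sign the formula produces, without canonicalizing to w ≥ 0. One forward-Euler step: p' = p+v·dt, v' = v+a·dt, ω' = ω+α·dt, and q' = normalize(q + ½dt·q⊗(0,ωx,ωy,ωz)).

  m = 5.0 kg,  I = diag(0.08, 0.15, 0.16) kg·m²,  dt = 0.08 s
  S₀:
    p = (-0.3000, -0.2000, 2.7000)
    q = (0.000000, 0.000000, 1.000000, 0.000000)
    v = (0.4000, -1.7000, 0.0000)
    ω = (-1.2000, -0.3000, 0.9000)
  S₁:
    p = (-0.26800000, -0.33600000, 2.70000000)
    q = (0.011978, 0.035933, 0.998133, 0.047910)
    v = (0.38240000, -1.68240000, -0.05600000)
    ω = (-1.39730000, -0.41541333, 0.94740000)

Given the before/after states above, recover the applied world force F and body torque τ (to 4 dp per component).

F = (-1.1000, 1.1000, -3.5000)
τ = (-0.2000, -0.1300, 0.1200)

velocity change Δv = (-0.01760000, 0.01760000, -0.05600000)
m·(v₁−v₀)/dt = (-1.1000, 1.1000, -3.5000)
ω₁ − ω₀ = (-0.19730000, -0.11541333, 0.04740000)
ω₀×(Iω₀) = (-0.0027, 0.0864, 0.0252)
applied torque τ = (-0.2000, -0.1300, 0.1200)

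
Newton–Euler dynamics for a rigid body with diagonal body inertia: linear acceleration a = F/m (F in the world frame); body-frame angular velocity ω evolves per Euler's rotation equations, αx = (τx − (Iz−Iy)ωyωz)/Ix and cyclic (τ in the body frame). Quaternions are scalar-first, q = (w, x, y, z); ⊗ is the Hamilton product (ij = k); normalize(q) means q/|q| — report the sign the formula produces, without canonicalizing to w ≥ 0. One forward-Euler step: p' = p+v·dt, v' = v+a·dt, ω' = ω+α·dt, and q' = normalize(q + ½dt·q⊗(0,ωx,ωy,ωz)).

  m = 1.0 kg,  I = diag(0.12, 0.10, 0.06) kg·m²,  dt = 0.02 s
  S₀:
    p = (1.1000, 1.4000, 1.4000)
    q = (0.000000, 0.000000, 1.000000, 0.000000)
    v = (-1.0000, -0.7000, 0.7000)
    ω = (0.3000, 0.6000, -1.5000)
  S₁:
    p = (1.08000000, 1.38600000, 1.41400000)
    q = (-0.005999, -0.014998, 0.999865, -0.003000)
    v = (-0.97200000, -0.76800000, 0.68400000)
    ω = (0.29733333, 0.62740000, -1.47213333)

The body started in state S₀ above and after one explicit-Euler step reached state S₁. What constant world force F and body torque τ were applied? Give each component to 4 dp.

F = (1.4000, -3.4000, -0.8000)
τ = (0.0200, 0.1100, 0.0800)

Δω = ω₁−ω₀ = (-0.00266667, 0.02740000, 0.02786667)
precession coupling = (0.0360, -0.0270, -0.0036)
τ = I·(Δω/dt) + ω₀×(Iω₀) = (0.0200, 0.1100, 0.0800)
v₁ − v₀ = (0.02800000, -0.06800000, -0.01600000)
applied force F = (1.4000, -3.4000, -0.8000)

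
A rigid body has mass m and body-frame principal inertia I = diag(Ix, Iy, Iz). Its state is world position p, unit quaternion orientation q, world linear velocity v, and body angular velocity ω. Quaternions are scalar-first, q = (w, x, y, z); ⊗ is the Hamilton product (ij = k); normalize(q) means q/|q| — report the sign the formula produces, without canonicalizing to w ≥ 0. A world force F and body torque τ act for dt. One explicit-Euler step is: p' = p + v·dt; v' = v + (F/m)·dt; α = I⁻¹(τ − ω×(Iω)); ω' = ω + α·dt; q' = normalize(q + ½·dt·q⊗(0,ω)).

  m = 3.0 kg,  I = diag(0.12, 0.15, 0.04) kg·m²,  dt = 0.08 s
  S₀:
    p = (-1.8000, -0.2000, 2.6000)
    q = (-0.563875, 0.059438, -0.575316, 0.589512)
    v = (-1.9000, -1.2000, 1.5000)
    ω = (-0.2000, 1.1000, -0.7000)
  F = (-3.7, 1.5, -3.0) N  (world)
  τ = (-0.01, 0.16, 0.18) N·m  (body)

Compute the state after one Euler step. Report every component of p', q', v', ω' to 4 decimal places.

linear accel F/m = (-1.2333, 0.5000, -1.0000)
p' = p + v·dt = (-1.9520, -0.2960, 2.7200)
new velocity v' = (-1.9987, -1.1600, 1.4200)
gyro term ω×Iω = (0.0847, 0.0112, -0.0066)
angular accel α = (-0.7892, 0.9920, 4.6650)
ω + α·dt = (-0.2631, 1.1794, -0.3268)
q⊗(0,ω) = (1.0573936, -0.1329670, -0.6965583, 0.3450311)
updated quaternion q' = (-0.5209, 0.0540, -0.6023, 0.6025)

p' = (-1.9520, -0.2960, 2.7200)
q' = (-0.5209, 0.0540, -0.6023, 0.6025)
v' = (-1.9987, -1.1600, 1.4200)
ω' = (-0.2631, 1.1794, -0.3268)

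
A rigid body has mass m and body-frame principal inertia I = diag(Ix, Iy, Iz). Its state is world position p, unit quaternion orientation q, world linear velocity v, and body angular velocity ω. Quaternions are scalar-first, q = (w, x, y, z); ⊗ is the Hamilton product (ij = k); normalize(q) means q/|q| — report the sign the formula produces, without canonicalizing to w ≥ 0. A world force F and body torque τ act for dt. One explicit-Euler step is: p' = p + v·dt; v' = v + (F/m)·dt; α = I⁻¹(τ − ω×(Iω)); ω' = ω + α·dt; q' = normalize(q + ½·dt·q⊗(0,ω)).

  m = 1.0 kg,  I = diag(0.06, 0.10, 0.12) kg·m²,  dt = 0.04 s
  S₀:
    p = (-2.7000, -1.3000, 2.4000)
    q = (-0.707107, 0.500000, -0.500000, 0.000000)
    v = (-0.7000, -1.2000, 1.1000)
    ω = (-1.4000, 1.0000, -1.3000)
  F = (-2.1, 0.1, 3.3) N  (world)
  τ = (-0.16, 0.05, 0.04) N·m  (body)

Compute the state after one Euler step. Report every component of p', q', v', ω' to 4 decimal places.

p' = (-2.7280, -1.3480, 2.4440)
q' = (-0.6825, 0.5323, -0.5007, 0.0144)
v' = (-0.7840, -1.1960, 1.2320)
ω' = (-1.4893, 1.0637, -1.2680)

precession coupling ω×(Iω) = (-0.0260, -0.1092, -0.0560)
α = I⁻¹(τ − ω×Iω) = (-2.2333, 1.5920, 0.8000)
new body rate ω' = (-1.4893, 1.0637, -1.2680)
Hamilton product q⊗(0,ω) = (1.2000000, 1.6399498, -0.0571070, 0.7192391)
q' = normalize(q + ½dt·q⊗(0,ω)) = (-0.6825, 0.5323, -0.5007, 0.0144)
new position p' = (-2.7280, -1.3480, 2.4440)
v + (F/m)dt = (-0.7840, -1.1960, 1.2320)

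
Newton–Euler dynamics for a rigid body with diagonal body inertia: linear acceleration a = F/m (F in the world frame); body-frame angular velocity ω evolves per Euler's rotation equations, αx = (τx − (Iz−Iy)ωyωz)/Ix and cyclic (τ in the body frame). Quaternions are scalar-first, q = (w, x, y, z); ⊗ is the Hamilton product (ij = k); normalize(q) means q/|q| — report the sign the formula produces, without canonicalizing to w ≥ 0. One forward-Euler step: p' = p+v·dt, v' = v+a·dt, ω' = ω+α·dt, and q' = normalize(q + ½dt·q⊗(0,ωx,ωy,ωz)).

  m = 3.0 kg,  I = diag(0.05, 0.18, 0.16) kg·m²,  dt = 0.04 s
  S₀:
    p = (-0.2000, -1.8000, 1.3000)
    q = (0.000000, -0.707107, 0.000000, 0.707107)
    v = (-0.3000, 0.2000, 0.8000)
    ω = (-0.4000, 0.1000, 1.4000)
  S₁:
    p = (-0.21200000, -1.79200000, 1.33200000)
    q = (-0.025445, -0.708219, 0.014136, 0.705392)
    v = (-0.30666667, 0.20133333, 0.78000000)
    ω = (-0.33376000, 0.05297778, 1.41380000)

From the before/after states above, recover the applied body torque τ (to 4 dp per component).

ω₁ − ω₀ = (0.06624000, -0.04702222, 0.01380000)
precession coupling = (-0.0028, 0.0616, -0.0052)
I·α + gyro = (0.0800, -0.1500, 0.0500)

τ = (0.0800, -0.1500, 0.0500)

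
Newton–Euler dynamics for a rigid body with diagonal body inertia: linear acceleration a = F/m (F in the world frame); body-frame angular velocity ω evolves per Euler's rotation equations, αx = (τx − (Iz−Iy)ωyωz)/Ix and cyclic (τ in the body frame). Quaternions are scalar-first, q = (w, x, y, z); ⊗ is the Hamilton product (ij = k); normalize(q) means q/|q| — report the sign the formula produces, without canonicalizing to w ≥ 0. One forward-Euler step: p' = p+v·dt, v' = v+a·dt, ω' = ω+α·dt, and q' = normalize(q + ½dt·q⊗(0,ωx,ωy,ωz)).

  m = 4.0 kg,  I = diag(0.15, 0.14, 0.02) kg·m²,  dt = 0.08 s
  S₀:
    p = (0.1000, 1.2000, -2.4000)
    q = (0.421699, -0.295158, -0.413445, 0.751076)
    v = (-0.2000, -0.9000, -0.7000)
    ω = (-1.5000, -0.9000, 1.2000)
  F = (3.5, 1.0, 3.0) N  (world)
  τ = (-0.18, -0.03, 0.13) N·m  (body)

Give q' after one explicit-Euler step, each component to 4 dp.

q' = (0.3518, -0.3121, -0.4579, 0.7544)

q⊗(0,ω) = (-1.7161287, -0.4527141, -1.1519535, 0.1515135)
q' = normalize(q + ½dt·q⊗(0,ω)) = (0.3518, -0.3121, -0.4579, 0.7544)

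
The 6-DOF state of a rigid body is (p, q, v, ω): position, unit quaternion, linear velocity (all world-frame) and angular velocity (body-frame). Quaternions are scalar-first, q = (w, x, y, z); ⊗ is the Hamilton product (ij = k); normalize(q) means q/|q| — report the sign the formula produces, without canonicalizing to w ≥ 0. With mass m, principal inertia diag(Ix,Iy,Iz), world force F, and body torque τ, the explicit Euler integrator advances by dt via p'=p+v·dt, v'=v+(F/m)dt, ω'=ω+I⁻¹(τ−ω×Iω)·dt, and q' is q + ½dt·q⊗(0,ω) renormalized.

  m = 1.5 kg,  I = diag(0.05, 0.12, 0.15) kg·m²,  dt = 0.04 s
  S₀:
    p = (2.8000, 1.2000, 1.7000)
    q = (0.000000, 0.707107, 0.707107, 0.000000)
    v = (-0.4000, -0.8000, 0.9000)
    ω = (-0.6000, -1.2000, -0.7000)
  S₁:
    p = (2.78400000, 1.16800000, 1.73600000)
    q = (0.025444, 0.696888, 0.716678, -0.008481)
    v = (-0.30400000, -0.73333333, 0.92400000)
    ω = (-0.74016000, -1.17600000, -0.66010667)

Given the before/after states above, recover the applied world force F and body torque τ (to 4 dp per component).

F = (3.6000, 2.5000, 0.9000)
τ = (-0.1500, 0.0300, 0.2000)

Δv = v₁−v₀ = (0.09600000, 0.06666667, 0.02400000)
m·(v₁−v₀)/dt = (3.6000, 2.5000, 0.9000)
rate change Δω = (-0.14016000, 0.02400000, 0.03989333)
I·α + gyro = (-0.1500, 0.0300, 0.2000)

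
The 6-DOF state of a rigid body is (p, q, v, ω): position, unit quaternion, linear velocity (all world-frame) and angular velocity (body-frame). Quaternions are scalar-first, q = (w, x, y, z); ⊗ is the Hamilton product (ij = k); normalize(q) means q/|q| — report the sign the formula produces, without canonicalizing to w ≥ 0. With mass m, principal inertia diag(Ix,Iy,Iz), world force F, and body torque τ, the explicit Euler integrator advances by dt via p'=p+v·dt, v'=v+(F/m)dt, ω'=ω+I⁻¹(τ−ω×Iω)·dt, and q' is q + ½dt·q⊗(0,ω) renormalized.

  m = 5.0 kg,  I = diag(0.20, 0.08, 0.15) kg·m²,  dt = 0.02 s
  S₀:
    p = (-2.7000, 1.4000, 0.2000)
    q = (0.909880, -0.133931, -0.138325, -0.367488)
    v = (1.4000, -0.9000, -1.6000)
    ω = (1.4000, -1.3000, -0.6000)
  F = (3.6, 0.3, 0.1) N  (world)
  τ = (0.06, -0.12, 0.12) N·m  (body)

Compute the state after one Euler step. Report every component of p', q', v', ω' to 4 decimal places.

gyro term ω×Iω = (0.0546, -0.0420, 0.2184)
angular accel α = (0.0270, -0.9750, -0.6560)
new body rate ω' = (1.4005, -1.3195, -0.6131)
q⊗(0,ω) = (-0.2128119, 0.8790926, -1.7776858, -0.1781627)
q + ½dt·q⊗(0,ω), renormalized = (0.9076, -0.1251, -0.1561, -0.3692)
linear accel F/m = (0.7200, 0.0600, 0.0200)
p + v·dt = (-2.6720, 1.3820, 0.1680)
new velocity v' = (1.4144, -0.8988, -1.5996)

p' = (-2.6720, 1.3820, 0.1680)
q' = (0.9076, -0.1251, -0.1561, -0.3692)
v' = (1.4144, -0.8988, -1.5996)
ω' = (1.4005, -1.3195, -0.6131)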